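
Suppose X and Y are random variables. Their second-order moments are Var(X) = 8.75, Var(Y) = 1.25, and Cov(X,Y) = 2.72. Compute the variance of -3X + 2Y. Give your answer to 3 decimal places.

Var(-3X + 2Y) = (-3)²·Var(X) + (2)²·Var(Y) + 2·(-3)·(2)·Cov(X,Y)
= 9·8.75 + 4·1.25 + -12·2.72 = 51.11

51.110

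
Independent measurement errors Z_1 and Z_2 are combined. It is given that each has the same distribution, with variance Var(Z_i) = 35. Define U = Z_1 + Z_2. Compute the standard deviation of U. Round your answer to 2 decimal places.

8.37

By independence, Var(U) = (1)²Var(Z_1) + (1)²Var(Z_2)
= (1)²·35 + (1)²·35 = 70
SD(U) = √70 ≈ 8.37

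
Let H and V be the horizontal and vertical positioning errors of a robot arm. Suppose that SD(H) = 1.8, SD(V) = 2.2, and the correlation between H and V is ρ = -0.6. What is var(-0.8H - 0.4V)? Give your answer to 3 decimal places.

var(H) = (1.8)² = 3.24;  var(V) = (2.2)² = 4.84
Cov(H,V) = ρ·SD(H)·SD(V) = -0.6·1.8·2.2 = -2.376
var(-0.8H - 0.4V) = (-0.8)²·var(H) + (-0.4)²·var(V) + 2·(-0.8)·(-0.4)·Cov(H,V)
= 0.64·3.24 + 0.16·4.84 + 0.64·-2.376 = 1.32736

1.327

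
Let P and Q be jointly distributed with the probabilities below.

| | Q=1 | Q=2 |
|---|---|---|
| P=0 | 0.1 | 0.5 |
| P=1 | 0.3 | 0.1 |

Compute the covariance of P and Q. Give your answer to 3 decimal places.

E[P] = 0.4,  E[Q] = 1.6
E[PQ] = 0.5
cov(P,Q) = E[PQ] − E[P]E[Q] = 0.5 − (0.4)(1.6) = -0.14

-0.140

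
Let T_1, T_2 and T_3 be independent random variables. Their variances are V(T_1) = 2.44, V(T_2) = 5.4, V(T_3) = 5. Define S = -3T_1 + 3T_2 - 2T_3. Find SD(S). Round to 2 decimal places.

9.52

By independence, V(S) = (-3)²V(T_1) + (3)²V(T_2) + (-2)²V(T_3)
= (-3)²·2.44 + (3)²·5.4 + (-2)²·5 = 90.56
SD(S) = √90.56 ≈ 9.52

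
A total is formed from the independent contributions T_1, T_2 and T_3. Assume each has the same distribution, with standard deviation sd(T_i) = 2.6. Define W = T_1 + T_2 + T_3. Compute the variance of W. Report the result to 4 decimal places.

Var(T_i) = (2.6)² = 6.76
By independence, Var(W) = (1)²Var(T_1) + (1)²Var(T_2) + (1)²Var(T_3)
= (1)²·6.76 + (1)²·6.76 + (1)²·6.76 = 20.28

20.2800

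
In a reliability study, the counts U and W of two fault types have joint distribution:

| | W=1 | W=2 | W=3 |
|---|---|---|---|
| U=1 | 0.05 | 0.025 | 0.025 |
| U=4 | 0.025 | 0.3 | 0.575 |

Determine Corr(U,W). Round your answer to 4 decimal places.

0.4088

E[U] = 3.7,  E[W] = 2.525
E[UW] = 9.575
Cov(U,W) = E[UW] − E[U]E[W] = 9.575 − (3.7)(2.525) = 0.2325
Var(U) = 0.81,  Var(W) = 0.399375
ρ = 0.2325 / √(0.81·0.399375) ≈ 0.4088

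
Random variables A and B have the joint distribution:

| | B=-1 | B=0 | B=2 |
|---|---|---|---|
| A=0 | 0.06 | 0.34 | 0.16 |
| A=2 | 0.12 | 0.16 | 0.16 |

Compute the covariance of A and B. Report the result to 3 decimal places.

E[A] = 0.88,  E[B] = 0.46
E[AB] = 0.4
cov(A,B) = E[AB] − E[A]E[B] = 0.4 − (0.88)(0.46) = -0.0048

-0.005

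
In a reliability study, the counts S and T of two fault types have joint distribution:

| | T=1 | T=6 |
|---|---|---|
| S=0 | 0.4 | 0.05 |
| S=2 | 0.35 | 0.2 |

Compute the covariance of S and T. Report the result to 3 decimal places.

E[S] = 1.1,  E[T] = 2.25
E[ST] = 3.1
Cov(S,T) = E[ST] − E[S]E[T] = 3.1 − (1.1)(2.25) = 0.625

0.625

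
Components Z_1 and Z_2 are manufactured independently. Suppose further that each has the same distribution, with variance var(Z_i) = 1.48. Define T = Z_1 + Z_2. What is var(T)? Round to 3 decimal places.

2.960

By independence, var(T) = (1)²var(Z_1) + (1)²var(Z_2)
= (1)²·1.48 + (1)²·1.48 = 2.96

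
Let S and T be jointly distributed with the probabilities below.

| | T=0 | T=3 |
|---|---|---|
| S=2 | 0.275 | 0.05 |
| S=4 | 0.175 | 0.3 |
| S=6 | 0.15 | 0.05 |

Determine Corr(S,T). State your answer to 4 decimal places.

0.1430

E[S] = 3.75,  E[T] = 1.2
E[ST] = 4.8
cov(S,T) = E[ST] − E[S]E[T] = 4.8 − (3.75)(1.2) = 0.3
Var(S) = 2.0375,  Var(T) = 2.16
ρ = 0.3 / √(2.0375·2.16) ≈ 0.1430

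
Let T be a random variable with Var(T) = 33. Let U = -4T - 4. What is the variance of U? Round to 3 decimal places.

528.000

Var(-4T - 4) = (-4)²·Var(T) = 16·33 = 528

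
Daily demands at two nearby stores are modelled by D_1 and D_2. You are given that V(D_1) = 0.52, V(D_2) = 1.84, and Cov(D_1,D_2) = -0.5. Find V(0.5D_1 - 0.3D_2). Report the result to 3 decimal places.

0.446

V(0.5D_1 - 0.3D_2) = (0.5)²·V(D_1) + (-0.3)²·V(D_2) + 2·(0.5)·(-0.3)·Cov(D_1,D_2)
= 0.25·0.52 + 0.09·1.84 + -0.3·-0.5 = 0.4456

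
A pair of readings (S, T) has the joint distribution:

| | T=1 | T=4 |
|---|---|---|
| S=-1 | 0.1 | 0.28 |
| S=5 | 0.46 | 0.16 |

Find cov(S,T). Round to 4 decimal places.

E[S] = 2.72,  E[T] = 2.32
E[ST] = 4.28
cov(S,T) = E[ST] − E[S]E[T] = 4.28 − (2.72)(2.32) = -2.0304

-2.0304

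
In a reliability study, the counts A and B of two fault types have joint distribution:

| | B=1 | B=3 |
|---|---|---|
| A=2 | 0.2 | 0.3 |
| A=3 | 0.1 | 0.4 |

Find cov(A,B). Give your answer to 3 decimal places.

0.100

E[A] = 2.5,  E[B] = 2.4
E[AB] = 6.1
cov(A,B) = E[AB] − E[A]E[B] = 6.1 − (2.5)(2.4) = 0.1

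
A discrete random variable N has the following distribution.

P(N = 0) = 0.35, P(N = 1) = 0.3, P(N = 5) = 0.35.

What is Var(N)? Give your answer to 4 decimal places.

4.8475

E[N] = (0)(0.35) + (1)(0.3) + (5)(0.35) = 2.05
E[N²] = (0)²(0.35) + (1)²(0.3) + (5)²(0.35) = 9.05
Var(N) = E[N²] − (E[N])² = 9.05 − (2.05)² = 4.8475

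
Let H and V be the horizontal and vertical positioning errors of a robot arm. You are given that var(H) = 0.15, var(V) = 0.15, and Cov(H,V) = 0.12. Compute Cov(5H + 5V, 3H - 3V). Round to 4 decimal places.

0.0000

Cov(5H + 5V, 3H - 3V) = (5)(3)var(H) + (5)(-3)var(V) + [(5)(-3) + (5)(3)]Cov(H,V)
= 15·0.15 + -15·0.15 + 0·0.12 = 0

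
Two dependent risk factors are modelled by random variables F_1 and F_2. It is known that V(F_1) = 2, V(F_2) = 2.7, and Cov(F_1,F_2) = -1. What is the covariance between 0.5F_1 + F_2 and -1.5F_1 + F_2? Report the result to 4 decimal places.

2.2000

Cov(0.5F_1 + F_2, -1.5F_1 + F_2) = (0.5)(-1.5)V(F_1) + (1)(1)V(F_2) + [(0.5)(1) + (1)(-1.5)]Cov(F_1,F_2)
= -0.75·2 + 1·2.7 + -1·-1 = 2.2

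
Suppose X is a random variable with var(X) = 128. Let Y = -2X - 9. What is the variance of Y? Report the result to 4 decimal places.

512.0000

var(-2X - 9) = (-2)²·var(X) = 4·128 = 512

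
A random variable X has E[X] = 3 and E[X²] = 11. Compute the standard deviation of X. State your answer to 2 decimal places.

V(X) = 11 − (3)² = 2
SD(X) = √2 ≈ 1.41

1.41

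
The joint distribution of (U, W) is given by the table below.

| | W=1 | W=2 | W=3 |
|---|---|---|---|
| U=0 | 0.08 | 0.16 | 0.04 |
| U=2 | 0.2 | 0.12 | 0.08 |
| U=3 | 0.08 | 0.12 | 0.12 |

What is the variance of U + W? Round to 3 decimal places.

E[U] = 1.76,  E[W] = 1.88,  E[UW] = 3.4
var(U) = 4.48 − (1.76)² = 1.3824;  var(W) = 4.12 − (1.88)² = 0.5856
Cov(U,W) = 3.4 − (1.76)(1.88) = 0.0912
var(U + W) = (1)²·1.3824 + (1)²·0.5856 + 2·(1)·(1)·0.0912 = 2.1504

2.150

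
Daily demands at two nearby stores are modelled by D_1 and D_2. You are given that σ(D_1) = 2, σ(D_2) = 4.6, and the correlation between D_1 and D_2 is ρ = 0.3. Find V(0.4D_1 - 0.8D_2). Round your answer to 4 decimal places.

12.4160

V(D_1) = (2)² = 4;  V(D_2) = (4.6)² = 21.16
Cov(D_1,D_2) = ρ·σ(D_1)·σ(D_2) = 0.3·2·4.6 = 2.76
V(0.4D_1 - 0.8D_2) = (0.4)²·V(D_1) + (-0.8)²·V(D_2) + 2·(0.4)·(-0.8)·Cov(D_1,D_2)
= 0.16·4 + 0.64·21.16 + -0.64·2.76 = 12.416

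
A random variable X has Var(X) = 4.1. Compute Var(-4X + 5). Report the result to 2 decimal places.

Var(-4X + 5) = (-4)²·Var(X) = 16·4.1 = 65.6

65.60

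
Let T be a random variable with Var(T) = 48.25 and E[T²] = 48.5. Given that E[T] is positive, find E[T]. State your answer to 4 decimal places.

(E[T])² = E[T²] − Var(T) = 48.5 − 48.25 = 0.25
E[T] = √0.25 = 0.5

0.5000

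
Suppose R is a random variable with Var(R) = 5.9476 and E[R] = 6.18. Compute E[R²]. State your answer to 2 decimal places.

44.14

E[R²] = Var(R) + (E[R])² = 5.9476 + (6.18)² = 44.14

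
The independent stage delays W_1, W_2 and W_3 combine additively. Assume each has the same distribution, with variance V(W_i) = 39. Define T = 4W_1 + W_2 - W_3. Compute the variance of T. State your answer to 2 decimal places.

702.00

By independence, V(T) = (4)²V(W_1) + (1)²V(W_2) + (-1)²V(W_3)
= (4)²·39 + (1)²·39 + (-1)²·39 = 702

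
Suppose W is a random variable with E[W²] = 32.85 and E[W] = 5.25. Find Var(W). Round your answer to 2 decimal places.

5.29

Var(W) = 32.85 − (5.25)² = 5.2875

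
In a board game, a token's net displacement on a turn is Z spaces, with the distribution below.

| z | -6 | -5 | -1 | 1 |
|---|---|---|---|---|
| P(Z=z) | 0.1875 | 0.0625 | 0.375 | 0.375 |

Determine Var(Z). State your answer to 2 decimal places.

7.00

E[Z] = (-6)(0.1875) + (-5)(0.0625) + (-1)(0.375) + (1)(0.375) = -1.4375
E[Z²] = (-6)²(0.1875) + (-5)²(0.0625) + (-1)²(0.375) + (1)²(0.375) = 9.0625
Var(Z) = E[Z²] − (E[Z])² = 9.0625 − (-1.4375)² = 6.99609375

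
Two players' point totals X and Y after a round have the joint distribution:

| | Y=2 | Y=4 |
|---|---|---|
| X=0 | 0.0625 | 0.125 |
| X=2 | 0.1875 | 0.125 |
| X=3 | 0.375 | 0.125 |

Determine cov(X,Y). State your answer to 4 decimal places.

E[X] = 2.125,  E[Y] = 2.75
E[XY] = 5.5
cov(X,Y) = E[XY] − E[X]E[Y] = 5.5 − (2.125)(2.75) = -0.34375

-0.3438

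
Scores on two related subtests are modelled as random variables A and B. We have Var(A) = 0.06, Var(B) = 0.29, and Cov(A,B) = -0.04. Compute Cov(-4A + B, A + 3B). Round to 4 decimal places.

1.0700

Cov(-4A + B, A + 3B) = (-4)(1)Var(A) + (1)(3)Var(B) + [(-4)(3) + (1)(1)]Cov(A,B)
= -4·0.06 + 3·0.29 + -11·-0.04 = 1.07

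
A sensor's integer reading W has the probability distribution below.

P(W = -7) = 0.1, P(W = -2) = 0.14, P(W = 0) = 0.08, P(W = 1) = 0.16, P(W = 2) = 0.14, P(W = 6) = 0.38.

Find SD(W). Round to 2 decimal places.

4.10

E[W] = (-7)(0.1) + (-2)(0.14) + (0)(0.08) + (1)(0.16) + (2)(0.14) + (6)(0.38) = 1.74
E[W²] = (-7)²(0.1) + (-2)²(0.14) + (0)²(0.08) + (1)²(0.16) + (2)²(0.14) + (6)²(0.38) = 19.86
var(W) = E[W²] − (E[W])² = 19.86 − (1.74)² = 16.8324
SD(W) = √16.8324 ≈ 4.10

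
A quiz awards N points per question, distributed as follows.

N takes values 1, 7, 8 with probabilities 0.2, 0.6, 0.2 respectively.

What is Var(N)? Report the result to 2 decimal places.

E[N] = (1)(0.2) + (7)(0.6) + (8)(0.2) = 6
E[N²] = (1)²(0.2) + (7)²(0.6) + (8)²(0.2) = 42.4
Var(N) = E[N²] − (E[N])² = 42.4 − (6)² = 6.4

6.40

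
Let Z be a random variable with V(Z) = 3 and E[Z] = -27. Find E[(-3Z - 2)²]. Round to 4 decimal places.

6268.0000

E[-3Z - 2] = -3·-27 − 2 = 79
V(-3Z - 2) = (-3)²·3 = 27
E[(-3Z - 2)²] = V((-3Z - 2)) + (E[(-3Z - 2)])² = 27 + (79)² = 6268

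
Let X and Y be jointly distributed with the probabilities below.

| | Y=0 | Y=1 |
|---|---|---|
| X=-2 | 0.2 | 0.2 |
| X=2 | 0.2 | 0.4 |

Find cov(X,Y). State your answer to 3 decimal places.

0.160

E[X] = 0.4,  E[Y] = 0.6
E[XY] = 0.4
cov(X,Y) = E[XY] − E[X]E[Y] = 0.4 − (0.4)(0.6) = 0.16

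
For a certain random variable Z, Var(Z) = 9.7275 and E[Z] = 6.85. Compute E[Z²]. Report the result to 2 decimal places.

E[Z²] = Var(Z) + (E[Z])² = 9.7275 + (6.85)² = 56.65

56.65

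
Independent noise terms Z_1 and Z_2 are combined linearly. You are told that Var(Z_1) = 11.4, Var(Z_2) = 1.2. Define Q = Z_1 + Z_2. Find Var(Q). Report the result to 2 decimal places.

By independence, Var(Q) = (1)²Var(Z_1) + (1)²Var(Z_2)
= (1)²·11.4 + (1)²·1.2 = 12.6

12.60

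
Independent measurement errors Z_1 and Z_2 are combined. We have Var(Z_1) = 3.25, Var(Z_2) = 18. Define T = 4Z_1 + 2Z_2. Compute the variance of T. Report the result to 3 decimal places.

124.000

By independence, Var(T) = (4)²Var(Z_1) + (2)²Var(Z_2)
= (4)²·3.25 + (2)²·18 = 124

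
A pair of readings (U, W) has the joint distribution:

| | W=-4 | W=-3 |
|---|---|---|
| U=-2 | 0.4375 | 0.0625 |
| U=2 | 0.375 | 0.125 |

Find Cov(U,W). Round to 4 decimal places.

0.1250

E[U] = 0,  E[W] = -3.8125
E[UW] = 0.125
Cov(U,W) = E[UW] − E[U]E[W] = 0.125 − (0)(-3.8125) = 0.125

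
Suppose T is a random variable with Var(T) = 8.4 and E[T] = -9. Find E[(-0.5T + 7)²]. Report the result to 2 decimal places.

E[-0.5T + 7] = -0.5·-9 + 7 = 11.5
Var(-0.5T + 7) = (-0.5)²·8.4 = 2.1
E[(-0.5T + 7)²] = Var((-0.5T + 7)) + (E[(-0.5T + 7)])² = 2.1 + (11.5)² = 134.35

134.35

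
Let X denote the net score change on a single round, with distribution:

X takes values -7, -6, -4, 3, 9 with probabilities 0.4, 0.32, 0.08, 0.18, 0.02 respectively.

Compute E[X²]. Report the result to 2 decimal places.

35.64

E[X²] = (-7)²(0.4) + (-6)²(0.32) + (-4)²(0.08) + (3)²(0.18) + (9)²(0.02) = 35.64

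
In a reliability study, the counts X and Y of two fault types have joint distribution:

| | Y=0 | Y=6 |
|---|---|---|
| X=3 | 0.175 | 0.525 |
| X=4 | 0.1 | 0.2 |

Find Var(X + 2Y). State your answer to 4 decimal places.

E[X] = 3.3,  E[Y] = 4.35,  E[XY] = 14.25
Var(X) = 11.1 − (3.3)² = 0.21;  Var(Y) = 26.1 − (4.35)² = 7.1775
Cov(X,Y) = 14.25 − (3.3)(4.35) = -0.105
Var(X + 2Y) = (1)²·0.21 + (2)²·7.1775 + 2·(1)·(2)·-0.105 = 28.5

28.5000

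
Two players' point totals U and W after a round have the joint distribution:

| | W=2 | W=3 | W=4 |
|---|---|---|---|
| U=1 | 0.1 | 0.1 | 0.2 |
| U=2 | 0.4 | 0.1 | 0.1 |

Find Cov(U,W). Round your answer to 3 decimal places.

-0.180

E[U] = 1.6,  E[W] = 2.8
E[UW] = 4.3
Cov(U,W) = E[UW] − E[U]E[W] = 4.3 − (1.6)(2.8) = -0.18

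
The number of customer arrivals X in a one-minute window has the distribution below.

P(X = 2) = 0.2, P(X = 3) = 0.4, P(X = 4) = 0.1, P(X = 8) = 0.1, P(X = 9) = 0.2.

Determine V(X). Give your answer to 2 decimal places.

7.44

E[X] = (2)(0.2) + (3)(0.4) + (4)(0.1) + (8)(0.1) + (9)(0.2) = 4.6
E[X²] = (2)²(0.2) + (3)²(0.4) + (4)²(0.1) + (8)²(0.1) + (9)²(0.2) = 28.6
V(X) = E[X²] − (E[X])² = 28.6 − (4.6)² = 7.44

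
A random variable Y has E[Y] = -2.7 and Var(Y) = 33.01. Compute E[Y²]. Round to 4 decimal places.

E[Y²] = Var(Y) + (E[Y])² = 33.01 + (-2.7)² = 40.3

40.3000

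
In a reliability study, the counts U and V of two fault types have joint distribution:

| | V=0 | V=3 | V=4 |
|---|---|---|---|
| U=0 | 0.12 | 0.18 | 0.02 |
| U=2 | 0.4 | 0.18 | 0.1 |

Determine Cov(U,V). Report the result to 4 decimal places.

E[U] = 1.36,  E[V] = 1.56
E[UV] = 1.88
Cov(U,V) = E[UV] − E[U]E[V] = 1.88 − (1.36)(1.56) = -0.2416

-0.2416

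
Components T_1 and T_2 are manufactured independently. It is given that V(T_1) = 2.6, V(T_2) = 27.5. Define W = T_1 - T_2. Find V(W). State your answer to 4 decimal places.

30.1000

By independence, V(W) = (1)²V(T_1) + (-1)²V(T_2)
= (1)²·2.6 + (-1)²·27.5 = 30.1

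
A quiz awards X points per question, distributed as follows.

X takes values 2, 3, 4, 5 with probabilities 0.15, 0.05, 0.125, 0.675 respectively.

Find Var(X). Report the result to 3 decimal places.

1.219

E[X] = (2)(0.15) + (3)(0.05) + (4)(0.125) + (5)(0.675) = 4.325
E[X²] = (2)²(0.15) + (3)²(0.05) + (4)²(0.125) + (5)²(0.675) = 19.925
Var(X) = E[X²] − (E[X])² = 19.925 − (4.325)² = 1.219375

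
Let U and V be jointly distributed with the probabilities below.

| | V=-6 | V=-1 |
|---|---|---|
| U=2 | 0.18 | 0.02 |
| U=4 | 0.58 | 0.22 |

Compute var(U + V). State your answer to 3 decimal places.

5.760

E[U] = 3.6,  E[V] = -4.8,  E[UV] = -17
var(U) = 13.6 − (3.6)² = 0.64;  var(V) = 27.6 − (-4.8)² = 4.56
Cov(U,V) = -17 − (3.6)(-4.8) = 0.28
var(U + V) = (1)²·0.64 + (1)²·4.56 + 2·(1)·(1)·0.28 = 5.76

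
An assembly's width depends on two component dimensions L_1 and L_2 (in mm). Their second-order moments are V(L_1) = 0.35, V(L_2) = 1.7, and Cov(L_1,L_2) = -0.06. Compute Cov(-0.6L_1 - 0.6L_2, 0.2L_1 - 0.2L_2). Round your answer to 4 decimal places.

0.1620

Cov(-0.6L_1 - 0.6L_2, 0.2L_1 - 0.2L_2) = (-0.6)(0.2)V(L_1) + (-0.6)(-0.2)V(L_2) + [(-0.6)(-0.2) + (-0.6)(0.2)]Cov(L_1,L_2)
= -0.12·0.35 + 0.12·1.7 + 0·-0.06 = 0.162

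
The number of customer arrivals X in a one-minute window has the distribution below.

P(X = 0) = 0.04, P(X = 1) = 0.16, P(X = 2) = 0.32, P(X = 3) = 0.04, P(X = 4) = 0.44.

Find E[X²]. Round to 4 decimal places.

8.8400

E[X²] = (0)²(0.04) + (1)²(0.16) + (2)²(0.32) + (3)²(0.04) + (4)²(0.44) = 8.84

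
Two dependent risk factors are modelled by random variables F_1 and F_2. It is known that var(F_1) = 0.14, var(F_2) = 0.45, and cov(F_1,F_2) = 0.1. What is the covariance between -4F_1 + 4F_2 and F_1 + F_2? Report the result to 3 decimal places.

1.240

cov(-4F_1 + 4F_2, F_1 + F_2) = (-4)(1)var(F_1) + (4)(1)var(F_2) + [(-4)(1) + (4)(1)]cov(F_1,F_2)
= -4·0.14 + 4·0.45 + 0·0.1 = 1.24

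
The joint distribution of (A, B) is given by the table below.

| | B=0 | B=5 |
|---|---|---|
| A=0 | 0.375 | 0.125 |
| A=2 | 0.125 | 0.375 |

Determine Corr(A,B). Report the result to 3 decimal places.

0.500

E[A] = 1,  E[B] = 2.5
E[AB] = 3.75
Cov(A,B) = E[AB] − E[A]E[B] = 3.75 − (1)(2.5) = 1.25
Var(A) = 1,  Var(B) = 6.25
ρ = 1.25 / √(1·6.25) ≈ 0.500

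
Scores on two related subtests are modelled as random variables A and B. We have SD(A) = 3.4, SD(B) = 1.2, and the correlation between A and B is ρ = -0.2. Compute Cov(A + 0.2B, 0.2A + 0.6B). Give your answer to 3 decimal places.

Var(A) = (3.4)² = 11.56;  Var(B) = (1.2)² = 1.44
Cov(A,B) = ρ·SD(A)·SD(B) = -0.2·3.4·1.2 = -0.816
Cov(A + 0.2B, 0.2A + 0.6B) = (1)(0.2)Var(A) + (0.2)(0.6)Var(B) + [(1)(0.6) + (0.2)(0.2)]Cov(A,B)
= 0.2·11.56 + 0.12·1.44 + 0.64·-0.816 = 1.96256

1.963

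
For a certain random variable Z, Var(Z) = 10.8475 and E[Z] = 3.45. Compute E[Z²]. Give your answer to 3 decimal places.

22.750

E[Z²] = Var(Z) + (E[Z])² = 10.8475 + (3.45)² = 22.75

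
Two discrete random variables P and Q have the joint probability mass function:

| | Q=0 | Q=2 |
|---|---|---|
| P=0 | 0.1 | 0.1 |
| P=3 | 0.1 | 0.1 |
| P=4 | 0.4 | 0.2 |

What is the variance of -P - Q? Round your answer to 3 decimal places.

2.960

E[P] = 3,  E[Q] = 0.8,  E[PQ] = 2.2
V(P) = 11.4 − (3)² = 2.4;  V(Q) = 1.6 − (0.8)² = 0.96
Cov(P,Q) = 2.2 − (3)(0.8) = -0.2
V(-P - Q) = (-1)²·2.4 + (-1)²·0.96 + 2·(-1)·(-1)·-0.2 = 2.96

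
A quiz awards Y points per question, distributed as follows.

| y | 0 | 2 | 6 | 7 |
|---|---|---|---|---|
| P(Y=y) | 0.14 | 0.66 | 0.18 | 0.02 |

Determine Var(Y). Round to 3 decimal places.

3.648

E[Y] = (0)(0.14) + (2)(0.66) + (6)(0.18) + (7)(0.02) = 2.54
E[Y²] = (0)²(0.14) + (2)²(0.66) + (6)²(0.18) + (7)²(0.02) = 10.1
Var(Y) = E[Y²] − (E[Y])² = 10.1 − (2.54)² = 3.6484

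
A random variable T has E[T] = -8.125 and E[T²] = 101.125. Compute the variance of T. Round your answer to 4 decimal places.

35.1094

V(T) = 101.125 − (-8.125)² = 35.109375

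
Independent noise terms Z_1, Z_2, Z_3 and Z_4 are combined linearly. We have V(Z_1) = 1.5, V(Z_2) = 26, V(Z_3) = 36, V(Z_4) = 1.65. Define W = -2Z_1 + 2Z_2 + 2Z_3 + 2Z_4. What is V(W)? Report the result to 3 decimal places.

260.600

By independence, V(W) = (-2)²V(Z_1) + (2)²V(Z_2) + (2)²V(Z_3) + (2)²V(Z_4)
= (-2)²·1.5 + (2)²·26 + (2)²·36 + (2)²·1.65 = 260.6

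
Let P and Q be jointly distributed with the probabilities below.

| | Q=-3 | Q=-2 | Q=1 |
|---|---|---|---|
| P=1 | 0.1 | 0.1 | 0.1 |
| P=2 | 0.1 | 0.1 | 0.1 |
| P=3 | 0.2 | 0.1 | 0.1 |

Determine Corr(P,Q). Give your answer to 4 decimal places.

E[P] = 2.1,  E[Q] = -1.5
E[PQ] = -3.3
Cov(P,Q) = E[PQ] − E[P]E[Q] = -3.3 − (2.1)(-1.5) = -0.15
Var(P) = 0.69,  Var(Q) = 2.85
ρ = -0.15 / √(0.69·2.85) ≈ -0.1070

-0.1070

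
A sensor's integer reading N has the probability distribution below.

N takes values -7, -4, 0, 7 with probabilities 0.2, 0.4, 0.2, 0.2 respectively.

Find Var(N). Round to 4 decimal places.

E[N] = (-7)(0.2) + (-4)(0.4) + (0)(0.2) + (7)(0.2) = -1.6
E[N²] = (-7)²(0.2) + (-4)²(0.4) + (0)²(0.2) + (7)²(0.2) = 26
Var(N) = E[N²] − (E[N])² = 26 − (-1.6)² = 23.44

23.4400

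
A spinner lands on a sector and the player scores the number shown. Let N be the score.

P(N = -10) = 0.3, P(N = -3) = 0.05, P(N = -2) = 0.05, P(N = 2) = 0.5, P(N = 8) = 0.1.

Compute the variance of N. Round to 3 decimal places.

E[N] = (-10)(0.3) + (-3)(0.05) + (-2)(0.05) + (2)(0.5) + (8)(0.1) = -1.45
E[N²] = (-10)²(0.3) + (-3)²(0.05) + (-2)²(0.05) + (2)²(0.5) + (8)²(0.1) = 39.05
var(N) = E[N²] − (E[N])² = 39.05 − (-1.45)² = 36.9475

36.948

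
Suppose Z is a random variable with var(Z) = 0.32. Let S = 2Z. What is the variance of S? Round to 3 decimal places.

var(2Z) = (2)²·var(Z) = 4·0.32 = 1.28

1.280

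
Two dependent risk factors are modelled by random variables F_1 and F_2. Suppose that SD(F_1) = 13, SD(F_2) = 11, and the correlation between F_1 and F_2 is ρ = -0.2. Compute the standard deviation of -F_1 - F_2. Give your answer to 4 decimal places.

15.2578

var(F_1) = (13)² = 169;  var(F_2) = (11)² = 121
Cov(F_1,F_2) = ρ·SD(F_1)·SD(F_2) = -0.2·13·11 = -28.6
var(-F_1 - F_2) = (-1)²·var(F_1) + (-1)²·var(F_2) + 2·(-1)·(-1)·Cov(F_1,F_2)
= 1·169 + 1·121 + 2·-28.6 = 232.8
SD(-F_1 - F_2) = √232.8 ≈ 15.2578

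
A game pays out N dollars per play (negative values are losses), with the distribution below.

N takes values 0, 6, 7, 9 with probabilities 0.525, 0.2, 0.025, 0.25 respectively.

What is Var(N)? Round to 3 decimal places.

15.534

E[N] = (0)(0.525) + (6)(0.2) + (7)(0.025) + (9)(0.25) = 3.625
E[N²] = (0)²(0.525) + (6)²(0.2) + (7)²(0.025) + (9)²(0.25) = 28.675
Var(N) = E[N²] − (E[N])² = 28.675 − (3.625)² = 15.534375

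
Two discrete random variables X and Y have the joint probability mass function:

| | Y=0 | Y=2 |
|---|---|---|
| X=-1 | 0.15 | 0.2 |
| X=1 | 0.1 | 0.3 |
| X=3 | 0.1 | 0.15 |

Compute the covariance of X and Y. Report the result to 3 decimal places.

0.060

E[X] = 0.8,  E[Y] = 1.3
E[XY] = 1.1
cov(X,Y) = E[XY] − E[X]E[Y] = 1.1 − (0.8)(1.3) = 0.06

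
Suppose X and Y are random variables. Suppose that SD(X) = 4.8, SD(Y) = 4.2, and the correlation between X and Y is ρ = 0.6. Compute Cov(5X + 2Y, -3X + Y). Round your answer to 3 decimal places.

Var(X) = (4.8)² = 23.04;  Var(Y) = (4.2)² = 17.64
Cov(X,Y) = ρ·SD(X)·SD(Y) = 0.6·4.8·4.2 = 12.096
Cov(5X + 2Y, -3X + Y) = (5)(-3)Var(X) + (2)(1)Var(Y) + [(5)(1) + (2)(-3)]Cov(X,Y)
= -15·23.04 + 2·17.64 + -1·12.096 = -322.416

-322.416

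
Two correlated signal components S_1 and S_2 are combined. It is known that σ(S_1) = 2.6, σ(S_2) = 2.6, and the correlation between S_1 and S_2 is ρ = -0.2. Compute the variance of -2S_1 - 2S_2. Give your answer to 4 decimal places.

43.2640

Var(S_1) = (2.6)² = 6.76;  Var(S_2) = (2.6)² = 6.76
Cov(S_1,S_2) = ρ·σ(S_1)·σ(S_2) = -0.2·2.6·2.6 = -1.352
Var(-2S_1 - 2S_2) = (-2)²·Var(S_1) + (-2)²·Var(S_2) + 2·(-2)·(-2)·Cov(S_1,S_2)
= 4·6.76 + 4·6.76 + 8·-1.352 = 43.264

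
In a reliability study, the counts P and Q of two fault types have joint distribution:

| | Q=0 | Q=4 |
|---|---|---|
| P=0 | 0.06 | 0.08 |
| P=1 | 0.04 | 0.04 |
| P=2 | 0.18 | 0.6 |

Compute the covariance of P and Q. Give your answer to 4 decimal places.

E[P] = 1.64,  E[Q] = 2.88
E[PQ] = 4.96
Cov(P,Q) = E[PQ] − E[P]E[Q] = 4.96 − (1.64)(2.88) = 0.2368

0.2368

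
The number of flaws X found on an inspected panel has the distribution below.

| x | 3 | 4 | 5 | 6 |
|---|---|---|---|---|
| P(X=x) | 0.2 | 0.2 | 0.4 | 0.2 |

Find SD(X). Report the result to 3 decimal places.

1.020

E[X] = (3)(0.2) + (4)(0.2) + (5)(0.4) + (6)(0.2) = 4.6
E[X²] = (3)²(0.2) + (4)²(0.2) + (5)²(0.4) + (6)²(0.2) = 22.2
var(X) = E[X²] − (E[X])² = 22.2 − (4.6)² = 1.04
SD(X) = √1.04 ≈ 1.020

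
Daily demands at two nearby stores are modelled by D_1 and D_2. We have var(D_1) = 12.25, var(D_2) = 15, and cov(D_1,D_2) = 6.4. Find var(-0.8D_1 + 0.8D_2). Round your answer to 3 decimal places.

var(-0.8D_1 + 0.8D_2) = (-0.8)²·var(D_1) + (0.8)²·var(D_2) + 2·(-0.8)·(0.8)·cov(D_1,D_2)
= 0.64·12.25 + 0.64·15 + -1.28·6.4 = 9.248

9.248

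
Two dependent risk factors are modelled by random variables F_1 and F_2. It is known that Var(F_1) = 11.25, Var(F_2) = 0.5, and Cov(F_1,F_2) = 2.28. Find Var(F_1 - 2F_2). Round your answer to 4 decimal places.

4.1300

Var(F_1 - 2F_2) = (1)²·Var(F_1) + (-2)²·Var(F_2) + 2·(1)·(-2)·Cov(F_1,F_2)
= 1·11.25 + 4·0.5 + -4·2.28 = 4.13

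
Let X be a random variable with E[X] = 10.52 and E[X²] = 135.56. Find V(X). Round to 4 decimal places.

24.8896

V(X) = 135.56 − (10.52)² = 24.8896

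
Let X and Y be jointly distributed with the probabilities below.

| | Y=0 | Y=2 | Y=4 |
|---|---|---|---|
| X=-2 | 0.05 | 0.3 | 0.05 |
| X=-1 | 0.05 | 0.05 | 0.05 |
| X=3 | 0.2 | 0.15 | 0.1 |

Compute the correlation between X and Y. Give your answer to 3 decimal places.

E[X] = 0.4,  E[Y] = 1.8
E[XY] = 0.2
cov(X,Y) = E[XY] − E[X]E[Y] = 0.2 − (0.4)(1.8) = -0.52
V(X) = 5.64,  V(Y) = 1.96
ρ = -0.52 / √(5.64·1.96) ≈ -0.156

-0.156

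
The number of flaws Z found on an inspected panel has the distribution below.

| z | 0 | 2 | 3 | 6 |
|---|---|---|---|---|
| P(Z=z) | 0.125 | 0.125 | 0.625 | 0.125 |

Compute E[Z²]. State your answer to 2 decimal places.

10.63

E[Z²] = (0)²(0.125) + (2)²(0.125) + (3)²(0.625) + (6)²(0.125) = 10.625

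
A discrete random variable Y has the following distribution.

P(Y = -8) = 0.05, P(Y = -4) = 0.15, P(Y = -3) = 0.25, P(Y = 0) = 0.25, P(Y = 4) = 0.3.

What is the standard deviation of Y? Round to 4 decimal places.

3.5139

E[Y] = (-8)(0.05) + (-4)(0.15) + (-3)(0.25) + (0)(0.25) + (4)(0.3) = -0.55
E[Y²] = (-8)²(0.05) + (-4)²(0.15) + (-3)²(0.25) + (0)²(0.25) + (4)²(0.3) = 12.65
Var(Y) = E[Y²] − (E[Y])² = 12.65 − (-0.55)² = 12.3475
SD(Y) = √12.3475 ≈ 3.5139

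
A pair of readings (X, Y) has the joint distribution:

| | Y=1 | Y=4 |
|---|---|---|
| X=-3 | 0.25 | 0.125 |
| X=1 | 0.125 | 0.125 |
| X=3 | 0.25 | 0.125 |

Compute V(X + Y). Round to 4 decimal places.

9.2344

E[X] = 0.25,  E[Y] = 2.125,  E[XY] = 0.625
V(X) = 7 − (0.25)² = 6.9375;  V(Y) = 6.625 − (2.125)² = 2.109375
cov(X,Y) = 0.625 − (0.25)(2.125) = 0.09375
V(X + Y) = (1)²·6.9375 + (1)²·2.109375 + 2·(1)·(1)·0.09375 = 9.234375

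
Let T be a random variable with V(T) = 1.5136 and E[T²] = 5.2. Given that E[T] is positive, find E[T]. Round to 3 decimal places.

1.920

(E[T])² = E[T²] − V(T) = 5.2 − 1.5136 = 3.6864
E[T] = √3.6864 = 1.92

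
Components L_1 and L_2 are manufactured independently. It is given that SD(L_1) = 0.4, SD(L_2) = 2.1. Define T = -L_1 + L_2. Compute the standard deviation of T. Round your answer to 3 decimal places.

Var(L_1) = 0.16, Var(L_2) = 4.41
By independence, Var(T) = (-1)²Var(L_1) + (1)²Var(L_2)
= (-1)²·0.16 + (1)²·4.41 = 4.57
SD(T) = √4.57 ≈ 2.138

2.138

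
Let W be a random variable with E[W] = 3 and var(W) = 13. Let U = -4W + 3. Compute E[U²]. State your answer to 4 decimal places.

E[-4W + 3] = -4·3 + 3 = -9
var(-4W + 3) = (-4)²·13 = 208
E[U²] = var(U) + (E[U])² = 208 + (-9)² = 289

289.0000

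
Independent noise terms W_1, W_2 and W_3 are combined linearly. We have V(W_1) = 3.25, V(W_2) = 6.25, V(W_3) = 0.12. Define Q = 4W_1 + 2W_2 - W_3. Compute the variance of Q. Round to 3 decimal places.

By independence, V(Q) = (4)²V(W_1) + (2)²V(W_2) + (-1)²V(W_3)
= (4)²·3.25 + (2)²·6.25 + (-1)²·0.12 = 77.12

77.120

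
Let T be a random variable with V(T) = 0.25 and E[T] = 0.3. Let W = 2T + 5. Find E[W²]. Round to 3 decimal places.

E[2T + 5] = 2·0.3 + 5 = 5.6
V(2T + 5) = (2)²·0.25 = 1
E[W²] = V(W) + (E[W])² = 1 + (5.6)² = 32.36

32.360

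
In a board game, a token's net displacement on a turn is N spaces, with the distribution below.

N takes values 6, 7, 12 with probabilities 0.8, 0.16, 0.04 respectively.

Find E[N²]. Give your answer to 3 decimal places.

E[N²] = (6)²(0.8) + (7)²(0.16) + (12)²(0.04) = 42.4

42.400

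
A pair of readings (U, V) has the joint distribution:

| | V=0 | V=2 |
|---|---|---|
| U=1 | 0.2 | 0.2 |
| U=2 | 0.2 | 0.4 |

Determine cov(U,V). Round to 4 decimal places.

0.0800

E[U] = 1.6,  E[V] = 1.2
E[UV] = 2
cov(U,V) = E[UV] − E[U]E[V] = 2 − (1.6)(1.2) = 0.08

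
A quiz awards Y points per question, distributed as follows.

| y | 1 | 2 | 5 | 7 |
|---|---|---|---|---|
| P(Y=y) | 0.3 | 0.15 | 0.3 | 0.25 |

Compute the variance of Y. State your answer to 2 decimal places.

5.83

E[Y] = (1)(0.3) + (2)(0.15) + (5)(0.3) + (7)(0.25) = 3.85
E[Y²] = (1)²(0.3) + (2)²(0.15) + (5)²(0.3) + (7)²(0.25) = 20.65
Var(Y) = E[Y²] − (E[Y])² = 20.65 − (3.85)² = 5.8275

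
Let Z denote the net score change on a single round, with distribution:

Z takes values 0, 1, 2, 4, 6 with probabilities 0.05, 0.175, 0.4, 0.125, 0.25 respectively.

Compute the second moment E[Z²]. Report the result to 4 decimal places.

E[Z²] = (0)²(0.05) + (1)²(0.175) + (2)²(0.4) + (4)²(0.125) + (6)²(0.25) = 12.775

12.7750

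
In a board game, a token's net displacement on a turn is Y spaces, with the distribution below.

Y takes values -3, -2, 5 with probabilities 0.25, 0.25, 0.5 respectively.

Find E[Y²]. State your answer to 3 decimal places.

E[Y²] = (-3)²(0.25) + (-2)²(0.25) + (5)²(0.5) = 15.75

15.750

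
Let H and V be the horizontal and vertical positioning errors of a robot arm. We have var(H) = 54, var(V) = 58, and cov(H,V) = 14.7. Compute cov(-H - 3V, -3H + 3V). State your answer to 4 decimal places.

-271.8000

cov(-H - 3V, -3H + 3V) = (-1)(-3)var(H) + (-3)(3)var(V) + [(-1)(3) + (-3)(-3)]cov(H,V)
= 3·54 + -9·58 + 6·14.7 = -271.8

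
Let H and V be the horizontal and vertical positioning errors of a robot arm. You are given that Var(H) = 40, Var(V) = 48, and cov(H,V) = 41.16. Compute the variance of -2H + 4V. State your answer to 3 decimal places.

269.440

Var(-2H + 4V) = (-2)²·Var(H) + (4)²·Var(V) + 2·(-2)·(4)·cov(H,V)
= 4·40 + 16·48 + -16·41.16 = 269.44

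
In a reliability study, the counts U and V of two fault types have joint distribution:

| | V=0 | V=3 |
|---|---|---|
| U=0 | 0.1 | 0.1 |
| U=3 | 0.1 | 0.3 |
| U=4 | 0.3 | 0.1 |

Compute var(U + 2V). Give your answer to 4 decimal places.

E[U] = 2.8,  E[V] = 1.5,  E[UV] = 3.9
var(U) = 10 − (2.8)² = 2.16;  var(V) = 4.5 − (1.5)² = 2.25
Cov(U,V) = 3.9 − (2.8)(1.5) = -0.3
var(U + 2V) = (1)²·2.16 + (2)²·2.25 + 2·(1)·(2)·-0.3 = 9.96

9.9600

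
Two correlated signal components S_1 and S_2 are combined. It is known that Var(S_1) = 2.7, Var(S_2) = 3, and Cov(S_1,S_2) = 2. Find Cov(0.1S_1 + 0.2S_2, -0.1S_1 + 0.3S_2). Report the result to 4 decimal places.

0.1730

Cov(0.1S_1 + 0.2S_2, -0.1S_1 + 0.3S_2) = (0.1)(-0.1)Var(S_1) + (0.2)(0.3)Var(S_2) + [(0.1)(0.3) + (0.2)(-0.1)]Cov(S_1,S_2)
= -0.01·2.7 + 0.06·3 + 0.01·2 = 0.173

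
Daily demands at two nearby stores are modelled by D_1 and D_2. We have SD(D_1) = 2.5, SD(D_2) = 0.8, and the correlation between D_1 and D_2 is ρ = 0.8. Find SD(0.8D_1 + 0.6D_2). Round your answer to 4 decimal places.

2.4013

V(D_1) = (2.5)² = 6.25;  V(D_2) = (0.8)² = 0.64
cov(D_1,D_2) = ρ·SD(D_1)·SD(D_2) = 0.8·2.5·0.8 = 1.6
V(0.8D_1 + 0.6D_2) = (0.8)²·V(D_1) + (0.6)²·V(D_2) + 2·(0.8)·(0.6)·cov(D_1,D_2)
= 0.64·6.25 + 0.36·0.64 + 0.96·1.6 = 5.7664
SD(0.8D_1 + 0.6D_2) = √5.7664 ≈ 2.4013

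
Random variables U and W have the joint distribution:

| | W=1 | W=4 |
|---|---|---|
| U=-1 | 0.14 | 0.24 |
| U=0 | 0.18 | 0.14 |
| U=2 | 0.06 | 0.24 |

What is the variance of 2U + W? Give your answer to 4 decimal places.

9.4900

E[U] = 0.22,  E[W] = 2.86,  E[UW] = 0.94
Var(U) = 1.58 − (0.22)² = 1.5316;  Var(W) = 10.3 − (2.86)² = 2.1204
cov(U,W) = 0.94 − (0.22)(2.86) = 0.3108
Var(2U + W) = (2)²·1.5316 + (1)²·2.1204 + 2·(2)·(1)·0.3108 = 9.49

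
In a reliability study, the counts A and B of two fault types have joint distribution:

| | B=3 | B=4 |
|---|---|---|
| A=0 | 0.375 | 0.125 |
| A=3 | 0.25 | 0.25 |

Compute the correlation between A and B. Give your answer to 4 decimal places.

0.2582

E[A] = 1.5,  E[B] = 3.375
E[AB] = 5.25
cov(A,B) = E[AB] − E[A]E[B] = 5.25 − (1.5)(3.375) = 0.1875
var(A) = 2.25,  var(B) = 0.234375
ρ = 0.1875 / √(2.25·0.234375) ≈ 0.2582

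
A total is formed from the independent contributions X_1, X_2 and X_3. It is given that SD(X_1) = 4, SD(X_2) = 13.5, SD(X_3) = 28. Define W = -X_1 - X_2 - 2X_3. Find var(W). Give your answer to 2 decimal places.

3334.25

var(X_1) = 16, var(X_2) = 182.25, var(X_3) = 784
By independence, var(W) = (-1)²var(X_1) + (-1)²var(X_2) + (-2)²var(X_3)
= (-1)²·16 + (-1)²·182.25 + (-2)²·784 = 3334.25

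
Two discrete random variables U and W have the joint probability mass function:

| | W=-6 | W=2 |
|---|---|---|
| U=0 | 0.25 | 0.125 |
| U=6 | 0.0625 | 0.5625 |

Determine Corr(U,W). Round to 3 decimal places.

0.592

E[U] = 3.75,  E[W] = -0.5
E[UW] = 4.5
Cov(U,W) = E[UW] − E[U]E[W] = 4.5 − (3.75)(-0.5) = 6.375
Var(U) = 8.4375,  Var(W) = 13.75
ρ = 6.375 / √(8.4375·13.75) ≈ 0.592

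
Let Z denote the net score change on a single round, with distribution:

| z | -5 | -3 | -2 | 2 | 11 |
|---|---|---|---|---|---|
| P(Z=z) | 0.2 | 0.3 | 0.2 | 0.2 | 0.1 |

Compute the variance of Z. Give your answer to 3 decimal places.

E[Z] = (-5)(0.2) + (-3)(0.3) + (-2)(0.2) + (2)(0.2) + (11)(0.1) = -0.8
E[Z²] = (-5)²(0.2) + (-3)²(0.3) + (-2)²(0.2) + (2)²(0.2) + (11)²(0.1) = 21.4
var(Z) = E[Z²] − (E[Z])² = 21.4 − (-0.8)² = 20.76

20.760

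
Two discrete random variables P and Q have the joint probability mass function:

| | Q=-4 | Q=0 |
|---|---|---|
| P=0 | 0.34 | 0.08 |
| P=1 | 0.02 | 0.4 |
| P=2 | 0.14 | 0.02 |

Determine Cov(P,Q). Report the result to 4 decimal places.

E[P] = 0.74,  E[Q] = -2
E[PQ] = -1.2
Cov(P,Q) = E[PQ] − E[P]E[Q] = -1.2 − (0.74)(-2) = 0.28

0.2800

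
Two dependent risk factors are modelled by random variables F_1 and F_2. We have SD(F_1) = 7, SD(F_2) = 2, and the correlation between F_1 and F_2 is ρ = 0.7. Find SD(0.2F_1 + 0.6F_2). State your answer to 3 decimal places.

var(F_1) = (7)² = 49;  var(F_2) = (2)² = 4
cov(F_1,F_2) = ρ·SD(F_1)·SD(F_2) = 0.7·7·2 = 9.8
var(0.2F_1 + 0.6F_2) = (0.2)²·var(F_1) + (0.6)²·var(F_2) + 2·(0.2)·(0.6)·cov(F_1,F_2)
= 0.04·49 + 0.36·4 + 0.24·9.8 = 5.752
SD(0.2F_1 + 0.6F_2) = √5.752 ≈ 2.398

2.398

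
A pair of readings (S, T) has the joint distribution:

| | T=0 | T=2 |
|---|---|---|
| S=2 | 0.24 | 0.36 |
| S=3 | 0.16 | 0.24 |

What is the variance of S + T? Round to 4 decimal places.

E[S] = 2.4,  E[T] = 1.2,  E[ST] = 2.88
Var(S) = 6 − (2.4)² = 0.24;  Var(T) = 2.4 − (1.2)² = 0.96
cov(S,T) = 2.88 − (2.4)(1.2) = 0
Var(S + T) = (1)²·0.24 + (1)²·0.96 + 2·(1)·(1)·0 = 1.2

1.2000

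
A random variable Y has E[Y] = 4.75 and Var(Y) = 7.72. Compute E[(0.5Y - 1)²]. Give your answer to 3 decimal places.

3.821

E[0.5Y - 1] = 0.5·4.75 − 1 = 1.375
Var(0.5Y - 1) = (0.5)²·7.72 = 1.93
E[(0.5Y - 1)²] = Var((0.5Y - 1)) + (E[(0.5Y - 1)])² = 1.93 + (1.375)² = 3.820625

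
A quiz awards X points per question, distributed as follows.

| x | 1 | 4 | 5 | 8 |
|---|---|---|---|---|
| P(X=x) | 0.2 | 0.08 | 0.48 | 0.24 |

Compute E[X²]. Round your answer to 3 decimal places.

E[X²] = (1)²(0.2) + (4)²(0.08) + (5)²(0.48) + (8)²(0.24) = 28.84

28.840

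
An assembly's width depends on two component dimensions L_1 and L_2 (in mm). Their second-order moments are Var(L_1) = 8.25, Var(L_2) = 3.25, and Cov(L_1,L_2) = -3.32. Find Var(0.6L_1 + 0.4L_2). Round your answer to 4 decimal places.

1.8964

Var(0.6L_1 + 0.4L_2) = (0.6)²·Var(L_1) + (0.4)²·Var(L_2) + 2·(0.6)·(0.4)·Cov(L_1,L_2)
= 0.36·8.25 + 0.16·3.25 + 0.48·-3.32 = 1.8964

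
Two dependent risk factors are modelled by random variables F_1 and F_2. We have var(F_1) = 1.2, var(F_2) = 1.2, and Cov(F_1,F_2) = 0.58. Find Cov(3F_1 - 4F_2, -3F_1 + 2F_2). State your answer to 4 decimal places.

Cov(3F_1 - 4F_2, -3F_1 + 2F_2) = (3)(-3)var(F_1) + (-4)(2)var(F_2) + [(3)(2) + (-4)(-3)]Cov(F_1,F_2)
= -9·1.2 + -8·1.2 + 18·0.58 = -9.96

-9.9600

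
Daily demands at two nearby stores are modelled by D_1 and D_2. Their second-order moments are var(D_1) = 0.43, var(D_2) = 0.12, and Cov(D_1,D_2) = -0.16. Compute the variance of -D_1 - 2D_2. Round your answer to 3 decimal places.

0.270

var(-D_1 - 2D_2) = (-1)²·var(D_1) + (-2)²·var(D_2) + 2·(-1)·(-2)·Cov(D_1,D_2)
= 1·0.43 + 4·0.12 + 4·-0.16 = 0.27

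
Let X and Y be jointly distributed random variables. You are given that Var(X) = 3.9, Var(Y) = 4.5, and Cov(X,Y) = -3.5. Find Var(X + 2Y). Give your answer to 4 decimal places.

Var(X + 2Y) = (1)²·Var(X) + (2)²·Var(Y) + 2·(1)·(2)·Cov(X,Y)
= 1·3.9 + 4·4.5 + 4·-3.5 = 7.9

7.9000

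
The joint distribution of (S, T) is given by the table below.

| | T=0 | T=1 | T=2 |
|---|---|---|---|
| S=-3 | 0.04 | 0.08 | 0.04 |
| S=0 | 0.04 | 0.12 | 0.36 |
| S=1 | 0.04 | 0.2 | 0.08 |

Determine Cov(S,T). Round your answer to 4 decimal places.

E[S] = -0.16,  E[T] = 1.36
E[ST] = -0.12
Cov(S,T) = E[ST] − E[S]E[T] = -0.12 − (-0.16)(1.36) = 0.0976

0.0976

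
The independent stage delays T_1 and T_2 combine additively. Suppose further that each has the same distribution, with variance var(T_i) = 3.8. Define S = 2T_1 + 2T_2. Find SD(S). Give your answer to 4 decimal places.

By independence, var(S) = (2)²var(T_1) + (2)²var(T_2)
= (2)²·3.8 + (2)²·3.8 = 30.4
SD(S) = √30.4 ≈ 5.5136

5.5136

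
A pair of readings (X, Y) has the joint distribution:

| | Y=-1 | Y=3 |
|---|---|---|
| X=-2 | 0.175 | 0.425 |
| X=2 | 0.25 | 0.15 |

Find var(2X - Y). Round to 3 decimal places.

24.390

E[X] = -0.4,  E[Y] = 1.3,  E[XY] = -1.8
var(X) = 4 − (-0.4)² = 3.84;  var(Y) = 5.6 − (1.3)² = 3.91
cov(X,Y) = -1.8 − (-0.4)(1.3) = -1.28
var(2X - Y) = (2)²·3.84 + (-1)²·3.91 + 2·(2)·(-1)·-1.28 = 24.39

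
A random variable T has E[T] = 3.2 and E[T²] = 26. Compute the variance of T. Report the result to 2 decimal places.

15.76

V(T) = 26 − (3.2)² = 15.76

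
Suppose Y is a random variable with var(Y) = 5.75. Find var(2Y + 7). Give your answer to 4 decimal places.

var(2Y + 7) = (2)²·var(Y) = 4·5.75 = 23

23.0000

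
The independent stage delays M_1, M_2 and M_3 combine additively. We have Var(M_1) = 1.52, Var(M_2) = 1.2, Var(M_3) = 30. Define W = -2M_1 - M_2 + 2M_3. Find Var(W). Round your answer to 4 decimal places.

127.2800

By independence, Var(W) = (-2)²Var(M_1) + (-1)²Var(M_2) + (2)²Var(M_3)
= (-2)²·1.52 + (-1)²·1.2 + (2)²·30 = 127.28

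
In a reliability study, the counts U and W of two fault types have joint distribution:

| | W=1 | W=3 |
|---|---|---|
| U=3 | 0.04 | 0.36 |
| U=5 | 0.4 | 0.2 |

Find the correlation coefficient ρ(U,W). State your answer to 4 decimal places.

-0.5593

E[U] = 4.2,  E[W] = 2.12
E[UW] = 8.36
Cov(U,W) = E[UW] − E[U]E[W] = 8.36 − (4.2)(2.12) = -0.544
V(U) = 0.96,  V(W) = 0.9856
ρ = -0.544 / √(0.96·0.9856) ≈ -0.5593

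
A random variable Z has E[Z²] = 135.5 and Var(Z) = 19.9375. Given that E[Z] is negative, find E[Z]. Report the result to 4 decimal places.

(E[Z])² = E[Z²] − Var(Z) = 135.5 − 19.9375 = 115.5625
E[Z] = −√115.5625 = -10.75

-10.7500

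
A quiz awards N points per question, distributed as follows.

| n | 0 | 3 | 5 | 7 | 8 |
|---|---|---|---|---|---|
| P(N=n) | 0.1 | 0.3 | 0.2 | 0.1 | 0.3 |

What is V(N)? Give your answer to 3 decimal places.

E[N] = (0)(0.1) + (3)(0.3) + (5)(0.2) + (7)(0.1) + (8)(0.3) = 5
E[N²] = (0)²(0.1) + (3)²(0.3) + (5)²(0.2) + (7)²(0.1) + (8)²(0.3) = 31.8
V(N) = E[N²] − (E[N])² = 31.8 − (5)² = 6.8

6.800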